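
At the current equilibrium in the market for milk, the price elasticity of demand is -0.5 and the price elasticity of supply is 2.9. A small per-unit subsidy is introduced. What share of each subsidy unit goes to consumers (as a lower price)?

For a small subsidy around the equilibrium, the benefit split depends on the relative slopes, which at a point are proportional to the elasticities.
Buyer share = εs/(εs + |εd|) = 2.9/(2.9 + 0.5) = 29/34; seller share = |εd|/(εs + |εd|) = 5/34.

Consumer share = 29/34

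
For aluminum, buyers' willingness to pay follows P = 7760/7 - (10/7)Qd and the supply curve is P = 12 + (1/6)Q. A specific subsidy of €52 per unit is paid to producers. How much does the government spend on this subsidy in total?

Government cost = €37440

Pre-subsidy: 7760/7 - (10/7)Q = 12 + (1/6)Q gives Q* = 46056/67 and P* = 8480/67.
With the subsidy, sellers receive Ps = Pb + 52 for each unit, where Pb is the price buyers pay.
On the curves, Pb = 7760/7 - (10/7)Q and Ps = 12 + (1/6)Q; the wedge Ps − Pb = 52 gives 12 + (1/6)Q − (7760/7 - (10/7)Q) = 52, so Q' = 720.
Then Pb = 7760/7 − (10/7)·720 = 80 and Ps = 12 + (1/6)·720 = 132.
Government outlay = subsidy × quantity = 52 × 720 = 37440.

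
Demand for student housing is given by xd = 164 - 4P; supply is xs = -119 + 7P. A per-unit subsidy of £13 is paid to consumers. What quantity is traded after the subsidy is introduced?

Pre-subsidy: 164 - 4P = -119 + 7P gives P* = 283/11, x* = 672/11.
With the rebate, buyers effectively pay Pb = Ps − 13, where Ps is the price sellers receive.
Demand in terms of Ps becomes xd = 164 − 4(Ps − 13) = 216 - 4Ps. Setting this equal to supply: 216 - 4Ps = -119 + 7Ps, so Ps = 335/11.
Buyers pay Pb = 335/11 − 13 = 192/11; x' = -119 + 7·(335/11) = 1036/11.

x' = 1036/11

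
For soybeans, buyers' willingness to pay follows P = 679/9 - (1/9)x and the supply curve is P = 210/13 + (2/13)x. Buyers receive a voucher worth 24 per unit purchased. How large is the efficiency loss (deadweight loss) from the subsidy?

Deadweight loss = 33696/31

Pre-subsidy: 679/9 - (1/9)x = 210/13 + (2/13)x gives x* = 6937/31 and P* = 1568/31.
With the rebate, buyers effectively pay Pb = Ps − 24, where Ps is the price sellers receive.
On the curves, Pb = 679/9 - (1/9)x and Ps = 210/13 + (2/13)x; the wedge Ps − Pb = 24 gives 210/13 + (2/13)x − (679/9 - (1/9)x) = 24, so x' = 9745/31.
Then Pb = 679/9 − (1/9)·(9745/31) = 1256/31 and Ps = 210/13 + (2/13)·(9745/31) = 2000/31.
The subsidy expands output by 9745/31 − 6937/31 = 2808/31 past the efficient level; on those units the gap between marginal cost and willingness to pay runs from 0 up to 24.
DWL = ½ × 24 × 2808/31 = 33696/31.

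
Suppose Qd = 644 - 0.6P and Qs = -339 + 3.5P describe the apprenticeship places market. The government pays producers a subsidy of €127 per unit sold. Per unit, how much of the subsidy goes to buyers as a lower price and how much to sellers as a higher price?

Buyers gain 4445/41 per unit; sellers gain 762/41 per unit

Pre-subsidy: 644 - 0.6P = -339 + 3.5P gives P* = 9830/41, Q* = 20506/41.
With the subsidy, sellers receive Ps = Pb + 127 for each unit, where Pb is the price buyers pay.
Supply in terms of Pb becomes Qs = -339 + 3.5(Pb + 127) = 105.5 + 3.5Pb. Setting this equal to demand: 644 - 0.6Pb = 105.5 + 3.5Pb, so Pb = 5385/41.
Sellers receive Ps = 5385/41 + 127 = 10592/41; Q' = 644 − 0.6·(5385/41) = 23173/41.
Buyers' price falls by P* − Pb = 9830/41 − 5385/41 = 4445/41; sellers' price rises by Ps − P* = 10592/41 − 9830/41 = 762/41.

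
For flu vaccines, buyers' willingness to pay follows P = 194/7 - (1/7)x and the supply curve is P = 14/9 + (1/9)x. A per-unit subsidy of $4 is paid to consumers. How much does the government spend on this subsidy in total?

Government cost = $475

Pre-subsidy: 194/7 - (1/7)x = 14/9 + (1/9)x gives x* = 103 and P* = 13.
With the rebate, buyers effectively pay Pb = Ps − 4, where Ps is the price sellers receive.
On the curves, Pb = 194/7 - (1/7)x and Ps = 14/9 + (1/9)x; the wedge Ps − Pb = 4 gives 14/9 + (1/9)x − (194/7 - (1/7)x) = 4, so x' = 118.75.
Then Pb = 194/7 − (1/7)·118.75 = 10.75 and Ps = 14/9 + (1/9)·118.75 = 14.75.
Government outlay = subsidy × quantity = 4 × 118.75 = 475.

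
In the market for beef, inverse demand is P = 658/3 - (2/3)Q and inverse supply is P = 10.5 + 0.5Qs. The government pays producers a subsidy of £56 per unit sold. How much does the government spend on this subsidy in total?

Government cost = £12712

Pre-subsidy: 658/3 - (2/3)Q = 10.5 + 0.5Q gives Q* = 179 and P* = 100.
With the subsidy, sellers receive Ps = Pb + 56 for each unit, where Pb is the price buyers pay.
On the curves, Pb = 658/3 - (2/3)Q and Ps = 10.5 + 0.5Q; the wedge Ps − Pb = 56 gives 10.5 + 0.5Q − (658/3 - (2/3)Q) = 56, so Q' = 227.
Then Pb = 658/3 − (2/3)·227 = 68 and Ps = 10.5 + 0.5·227 = 124.
Government outlay = subsidy × quantity = 56 × 227 = 12712.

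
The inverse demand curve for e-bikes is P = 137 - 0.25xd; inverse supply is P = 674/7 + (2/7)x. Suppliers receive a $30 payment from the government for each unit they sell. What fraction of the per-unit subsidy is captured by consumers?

Pre-subsidy: 137 - 0.25x = 674/7 + (2/7)x gives x* = 76 and P* = 118.
With the subsidy, sellers receive Ps = Pb + 30 for each unit, where Pb is the price buyers pay.
On the curves, Pb = 137 - 0.25x and Ps = 674/7 + (2/7)x; the wedge Ps − Pb = 30 gives 674/7 + (2/7)x − (137 - 0.25x) = 30, so x' = 132.
Then Pb = 137 − 0.25·132 = 104 and Ps = 674/7 + (2/7)·132 = 134.
Buyers' price falls by P* − Pb = 118 − 104 = 14; sellers' price rises by Ps − P* = 134 − 118 = 16.
So consumers capture 14/30 = 7/15 of each unit of subsidy.

Consumer share = 7/15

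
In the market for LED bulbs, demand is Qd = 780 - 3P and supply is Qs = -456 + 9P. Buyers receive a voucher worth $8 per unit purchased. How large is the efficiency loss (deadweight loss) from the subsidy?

Deadweight loss = $72

Pre-subsidy: 780 - 3P = -456 + 9P gives P* = 103, Q* = 471.
With the rebate, buyers effectively pay Pb = Ps − 8, where Ps is the price sellers receive.
Demand in terms of Ps becomes Qd = 780 − 3(Ps − 8) = 804 - 3Ps. Setting this equal to supply: 804 - 3Ps = -456 + 9Ps, so Ps = 105.
Buyers pay Pb = 105 − 8 = 97; Q' = -456 + 9·105 = 489.
The subsidy expands output by 489 − 471 = 18 past the efficient level; on those units the gap between marginal cost and willingness to pay runs from 0 up to 8.
DWL = ½ × 8 × 18 = 72.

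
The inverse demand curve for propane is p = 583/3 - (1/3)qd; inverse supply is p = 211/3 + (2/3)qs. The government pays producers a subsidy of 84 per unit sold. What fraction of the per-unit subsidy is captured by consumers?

Pre-subsidy: 583/3 - (1/3)q = 211/3 + (2/3)q gives q* = 124 and p* = 153.
With the subsidy, sellers receive ps = pb + 84 for each unit, where pb is the price buyers pay.
On the curves, pb = 583/3 - (1/3)q and ps = 211/3 + (2/3)q; the wedge ps − pb = 84 gives 211/3 + (2/3)q − (583/3 - (1/3)q) = 84, so q' = 208.
Then pb = 583/3 − (1/3)·208 = 125 and ps = 211/3 + (2/3)·208 = 209.
Buyers' price falls by p* − pb = 153 − 125 = 28; sellers' price rises by ps − p* = 209 − 153 = 56.
So consumers capture 28/84 = 1/3 of each unit of subsidy.

Consumer share = 1/3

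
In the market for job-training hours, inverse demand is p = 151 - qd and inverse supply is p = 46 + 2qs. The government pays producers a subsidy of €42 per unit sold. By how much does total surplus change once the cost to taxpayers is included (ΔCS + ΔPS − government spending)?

Net change in total surplus = -€294

Pre-subsidy: 151 - q = 46 + 2q gives q* = 35 and p* = 116.
With the subsidy, sellers receive ps = pb + 42 for each unit, where pb is the price buyers pay.
On the curves, pb = 151 - q and ps = 46 + 2q; the wedge ps − pb = 42 gives 46 + 2q − (151 - q) = 42, so q' = 49.
Then pb = 151 − 1·49 = 102 and ps = 46 + 2·49 = 144.
ΔCS = ½(35 + 49)(116 − 102) = 588; ΔPS = ½(35 + 49)(144 − 116) = 1176.
Government spending = 42 × 49 = 2058.
Net change = 588 + 1176 − 2058 = -294. The loss equals the DWL triangle ½·42·14.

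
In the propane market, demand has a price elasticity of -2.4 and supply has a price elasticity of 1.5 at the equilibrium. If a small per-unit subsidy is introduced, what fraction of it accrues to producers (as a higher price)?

For a small subsidy around the equilibrium, the benefit split depends on the relative slopes, which at a point are proportional to the elasticities.
Buyer share = εs/(εs + |εd|) = 1.5/(1.5 + 2.4) = 5/13; seller share = |εd|/(εs + |εd|) = 8/13.
So producers capture 8/13 of the subsidy.

Producer share = 8/13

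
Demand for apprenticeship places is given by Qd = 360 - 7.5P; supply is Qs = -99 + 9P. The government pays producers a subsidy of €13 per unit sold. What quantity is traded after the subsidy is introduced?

Q' = 2250/11

Pre-subsidy: 360 - 7.5P = -99 + 9P gives P* = 306/11, Q* = 1665/11.
With the subsidy, sellers receive Ps = Pb + 13 for each unit, where Pb is the price buyers pay.
Supply in terms of Pb becomes Qs = -99 + 9(Pb + 13) = 18 + 9Pb. Setting this equal to demand: 360 - 7.5Pb = 18 + 9Pb, so Pb = 228/11.
Sellers receive Ps = 228/11 + 13 = 371/11; Q' = 360 − 7.5·(228/11) = 2250/11.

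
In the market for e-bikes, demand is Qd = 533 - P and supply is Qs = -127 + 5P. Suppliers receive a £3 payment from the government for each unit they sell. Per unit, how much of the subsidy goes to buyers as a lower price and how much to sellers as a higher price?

Pre-subsidy: 533 - P = -127 + 5P gives P* = 110, Q* = 423.
With the subsidy, sellers receive Ps = Pb + 3 for each unit, where Pb is the price buyers pay.
Supply in terms of Pb becomes Qs = -127 + 5(Pb + 3) = -112 + 5Pb. Setting this equal to demand: 533 - Pb = -112 + 5Pb, so Pb = 107.5.
Sellers receive Ps = 107.5 + 3 = 110.5; Q' = 533 − 1·107.5 = 425.5.
Buyers' price falls by P* − Pb = 110 − 107.5 = 2.5; sellers' price rises by Ps − P* = 110.5 − 110 = 0.5.

Buyers gain £2.5 per unit; sellers gain £0.5 per unit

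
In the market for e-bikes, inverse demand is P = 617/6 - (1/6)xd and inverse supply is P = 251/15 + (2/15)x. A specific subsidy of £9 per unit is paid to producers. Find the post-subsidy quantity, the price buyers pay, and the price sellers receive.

Pre-subsidy: 617/6 - (1/6)x = 251/15 + (2/15)x gives x* = 287 and P* = 55.
With the subsidy, sellers receive Ps = Pb + 9 for each unit, where Pb is the price buyers pay.
On the curves, Pb = 617/6 - (1/6)x and Ps = 251/15 + (2/15)x; the wedge Ps − Pb = 9 gives 251/15 + (2/15)x − (617/6 - (1/6)x) = 9, so x' = 317.
Then Pb = 617/6 − (1/6)·317 = 50 and Ps = 251/15 + (2/15)·317 = 59.

x' = 317; buyers pay £50; sellers receive £59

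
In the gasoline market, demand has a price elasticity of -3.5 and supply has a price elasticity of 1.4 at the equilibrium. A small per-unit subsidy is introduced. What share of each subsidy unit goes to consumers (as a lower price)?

For a small subsidy around the equilibrium, the benefit split depends on the relative slopes, which at a point are proportional to the elasticities.
Buyer share = εs/(εs + |εd|) = 1.4/(1.4 + 3.5) = 2/7; seller share = |εd|/(εs + |εd|) = 5/7.

Consumer share = 2/7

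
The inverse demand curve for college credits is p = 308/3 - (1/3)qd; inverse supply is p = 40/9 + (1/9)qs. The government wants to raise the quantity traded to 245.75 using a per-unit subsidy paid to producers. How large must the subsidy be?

Required subsidy s = 11 per unit

At q = 245.75, from the demand curve buyers pay pb = 308/3 − (1/3)·245.75 = 20.75; from the supply curve sellers need ps = 40/9 + (1/9)·245.75 = 31.75.
The subsidy must fill the gap: s = ps − pb = 31.75 − 20.75 = 11.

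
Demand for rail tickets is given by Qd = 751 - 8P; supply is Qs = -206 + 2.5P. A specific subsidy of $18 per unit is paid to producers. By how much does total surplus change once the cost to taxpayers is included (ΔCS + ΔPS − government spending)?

Pre-subsidy: 751 - 8P = -206 + 2.5P gives P* = 638/7, Q* = 153/7.
With the subsidy, sellers receive Ps = Pb + 18 for each unit, where Pb is the price buyers pay.
Supply in terms of Pb becomes Qs = -206 + 2.5(Pb + 18) = -161 + 2.5Pb. Setting this equal to demand: 751 - 8Pb = -161 + 2.5Pb, so Pb = 608/7.
Sellers receive Ps = 608/7 + 18 = 734/7; Q' = 751 − 8·(608/7) = 393/7.
ΔCS = ½(153/7 + 393/7)(638/7 − 608/7) = 1170/7; ΔPS = ½(153/7 + 393/7)(734/7 − 638/7) = 3744/7.
Government spending = 18 × 393/7 = 7074/7.
Net change = 1170/7 + 3744/7 − 7074/7 = -2160/7. The loss equals the DWL triangle ½·18·240/7.

Net change in total surplus = -2160/7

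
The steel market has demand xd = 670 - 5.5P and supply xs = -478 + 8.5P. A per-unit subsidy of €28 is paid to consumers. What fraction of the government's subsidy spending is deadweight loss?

Pre-subsidy: 670 - 5.5P = -478 + 8.5P gives P* = 82, x* = 219.
With the rebate, buyers effectively pay Pb = Ps − 28, where Ps is the price sellers receive.
Demand in terms of Ps becomes xd = 670 − 5.5(Ps − 28) = 824 - 5.5Ps. Setting this equal to supply: 824 - 5.5Ps = -478 + 8.5Ps, so Ps = 93.
Buyers pay Pb = 93 − 28 = 65; x' = -478 + 8.5·93 = 312.5.
ΔCS = ½(219 + 312.5)(82 − 65) = 4517.75; ΔPS = ½(219 + 312.5)(93 − 82) = 2923.25.
Government spending = 28 × 312.5 = 8750.
DWL = ½ × 28 × (312.5 − 219) = 1309; fraction = 1309 / 8750 = 0.1496.

DWL / government spending = 0.1496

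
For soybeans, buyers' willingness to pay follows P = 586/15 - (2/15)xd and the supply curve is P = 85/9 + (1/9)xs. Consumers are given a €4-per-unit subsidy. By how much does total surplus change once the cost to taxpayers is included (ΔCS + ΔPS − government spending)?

Pre-subsidy: 586/15 - (2/15)x = 85/9 + (1/9)x gives x* = 1333/11 and P* = 252/11.
With the rebate, buyers effectively pay Pb = Ps − 4, where Ps is the price sellers receive.
On the curves, Pb = 586/15 - (2/15)x and Ps = 85/9 + (1/9)x; the wedge Ps − Pb = 4 gives 85/9 + (1/9)x − (586/15 - (2/15)x) = 4, so x' = 1513/11.
Then Pb = 586/15 − (2/15)·(1513/11) = 228/11 and Ps = 85/9 + (1/9)·(1513/11) = 272/11.
ΔCS = ½(1333/11 + 1513/11)(252/11 − 228/11) = 34152/121; ΔPS = ½(1333/11 + 1513/11)(272/11 − 252/11) = 28460/121.
Government spending = 4 × 1513/11 = 6052/11.
Net change = 34152/121 + 28460/121 − 6052/11 = -360/11. The loss equals the DWL triangle ½·4·180/11.

Net change in total surplus = -360/11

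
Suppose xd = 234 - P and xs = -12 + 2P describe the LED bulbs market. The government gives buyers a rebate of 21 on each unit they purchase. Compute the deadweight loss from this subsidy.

Deadweight loss = 147

Pre-subsidy: 234 - P = -12 + 2P gives P* = 82, x* = 152.
With the rebate, buyers effectively pay Pb = Ps − 21, where Ps is the price sellers receive.
Demand in terms of Ps becomes xd = 234 − 1(Ps − 21) = 255 - Ps. Setting this equal to supply: 255 - Ps = -12 + 2Ps, so Ps = 89.
Buyers pay Pb = 89 − 21 = 68; x' = -12 + 2·89 = 166.
The subsidy expands output by 166 − 152 = 14 past the efficient level; on those units the gap between marginal cost and willingness to pay runs from 0 up to 21.
DWL = ½ × 21 × 14 = 147.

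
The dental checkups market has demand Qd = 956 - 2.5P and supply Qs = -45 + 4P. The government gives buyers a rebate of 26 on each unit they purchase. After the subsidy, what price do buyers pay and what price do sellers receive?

Pre-subsidy: 956 - 2.5P = -45 + 4P gives P* = 154, Q* = 571.
With the rebate, buyers effectively pay Pb = Ps − 26, where Ps is the price sellers receive.
Demand in terms of Ps becomes Qd = 956 − 2.5(Ps − 26) = 1021 - 2.5Ps. Setting this equal to supply: 1021 - 2.5Ps = -45 + 4Ps, so Ps = 164.
Buyers pay Pb = 164 − 26 = 138; Q' = -45 + 4·164 = 611.

Buyers pay 138; sellers receive 164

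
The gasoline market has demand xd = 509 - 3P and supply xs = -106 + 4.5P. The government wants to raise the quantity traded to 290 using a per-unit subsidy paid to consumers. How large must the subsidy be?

Required subsidy s = 15 per unit

At x = 290, invert demand for the buyer price: Pb = (509 − 290)/3 = 73; invert supply for the seller price: Ps = (290 − (-106))/4.5 = 88.
The subsidy must fill the gap: s = Ps − Pb = 88 − 73 = 15.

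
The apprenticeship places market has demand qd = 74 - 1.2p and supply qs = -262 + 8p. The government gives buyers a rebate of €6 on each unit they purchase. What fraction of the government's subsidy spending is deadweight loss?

DWL / government spending = 36/419

Pre-subsidy: 74 - 1.2p = -262 + 8p gives p* = 840/23, q* = 694/23.
With the rebate, buyers effectively pay pb = ps − 6, where ps is the price sellers receive.
Demand in terms of ps becomes qd = 74 − 1.2(ps − 6) = 81.2 - 1.2ps. Setting this equal to supply: 81.2 - 1.2ps = -262 + 8ps, so ps = 858/23.
Buyers pay pb = 858/23 − 6 = 720/23; q' = -262 + 8·(858/23) = 838/23.
ΔCS = ½(694/23 + 838/23)(840/23 − 720/23) = 91920/529; ΔPS = ½(694/23 + 838/23)(858/23 − 840/23) = 13788/529.
Government spending = 6 × 838/23 = 5028/23.
DWL = ½ × 6 × (838/23 − 694/23) = 432/23; fraction = (432/23) / (5028/23) = 36/419.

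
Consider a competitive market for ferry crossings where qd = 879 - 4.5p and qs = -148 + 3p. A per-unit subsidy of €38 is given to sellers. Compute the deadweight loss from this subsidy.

Pre-subsidy: 879 - 4.5p = -148 + 3p gives p* = 2054/15, q* = 262.8.
With the subsidy, sellers receive ps = pb + 38 for each unit, where pb is the price buyers pay.
Supply in terms of pb becomes qs = -148 + 3(pb + 38) = -34 + 3pb. Setting this equal to demand: 879 - 4.5pb = -34 + 3pb, so pb = 1826/15.
Sellers receive ps = 1826/15 + 38 = 2396/15; q' = 879 − 4.5·(1826/15) = 331.2.
The subsidy expands output by 331.2 − 262.8 = 68.4 past the efficient level; on those units the gap between marginal cost and willingness to pay runs from 0 up to 38.
DWL = ½ × 38 × 68.4 = 1299.6.

Deadweight loss = €1299.6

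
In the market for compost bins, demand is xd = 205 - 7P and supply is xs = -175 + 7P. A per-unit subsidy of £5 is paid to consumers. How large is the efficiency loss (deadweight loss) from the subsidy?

Deadweight loss = £43.75

Pre-subsidy: 205 - 7P = -175 + 7P gives P* = 190/7, x* = 15.
With the rebate, buyers effectively pay Pb = Ps − 5, where Ps is the price sellers receive.
Demand in terms of Ps becomes xd = 205 − 7(Ps − 5) = 240 - 7Ps. Setting this equal to supply: 240 - 7Ps = -175 + 7Ps, so Ps = 415/14.
Buyers pay Pb = 415/14 − 5 = 345/14; x' = -175 + 7·(415/14) = 32.5.
The subsidy expands output by 32.5 − 15 = 17.5 past the efficient level; on those units the gap between marginal cost and willingness to pay runs from 0 up to 5.
DWL = ½ × 5 × 17.5 = 43.75.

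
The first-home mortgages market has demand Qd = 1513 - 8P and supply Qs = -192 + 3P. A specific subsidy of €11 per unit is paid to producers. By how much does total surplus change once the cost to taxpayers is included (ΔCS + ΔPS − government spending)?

Net change in total surplus = -€132

Pre-subsidy: 1513 - 8P = -192 + 3P gives P* = 155, Q* = 273.
With the subsidy, sellers receive Ps = Pb + 11 for each unit, where Pb is the price buyers pay.
Supply in terms of Pb becomes Qs = -192 + 3(Pb + 11) = -159 + 3Pb. Setting this equal to demand: 1513 - 8Pb = -159 + 3Pb, so Pb = 152.
Sellers receive Ps = 152 + 11 = 163; Q' = 1513 − 8·152 = 297.
ΔCS = ½(273 + 297)(155 − 152) = 855; ΔPS = ½(273 + 297)(163 − 155) = 2280.
Government spending = 11 × 297 = 3267.
Net change = 855 + 2280 − 3267 = -132. The loss equals the DWL triangle ½·11·24.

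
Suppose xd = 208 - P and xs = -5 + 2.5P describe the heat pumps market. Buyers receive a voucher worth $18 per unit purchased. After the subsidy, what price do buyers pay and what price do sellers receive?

Buyers pay $48; sellers receive $66

Pre-subsidy: 208 - P = -5 + 2.5P gives P* = 426/7, x* = 1030/7.
With the rebate, buyers effectively pay Pb = Ps − 18, where Ps is the price sellers receive.
Demand in terms of Ps becomes xd = 208 − 1(Ps − 18) = 226 - Ps. Setting this equal to supply: 226 - Ps = -5 + 2.5Ps, so Ps = 66.
Buyers pay Pb = 66 − 18 = 48; x' = -5 + 2.5·66 = 160.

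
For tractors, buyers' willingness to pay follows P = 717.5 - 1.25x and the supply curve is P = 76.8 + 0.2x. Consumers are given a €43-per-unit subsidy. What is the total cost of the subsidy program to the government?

Government cost = 587982/29

Pre-subsidy: 717.5 - 1.25x = 76.8 + 0.2x gives x* = 12814/29 and P* = 4790/29.
With the rebate, buyers effectively pay Pb = Ps − 43, where Ps is the price sellers receive.
On the curves, Pb = 717.5 - 1.25x and Ps = 76.8 + 0.2x; the wedge Ps − Pb = 43 gives 76.8 + 0.2x − (717.5 - 1.25x) = 43, so x' = 13674/29.
Then Pb = 717.5 − 1.25·(13674/29) = 3715/29 and Ps = 76.8 + 0.2·(13674/29) = 4962/29.
Government outlay = subsidy × quantity = 43 × 13674/29 = 587982/29.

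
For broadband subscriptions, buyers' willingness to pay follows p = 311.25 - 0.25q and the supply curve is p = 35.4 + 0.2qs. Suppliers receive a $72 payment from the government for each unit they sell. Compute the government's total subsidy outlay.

Government cost = $55656

Pre-subsidy: 311.25 - 0.25q = 35.4 + 0.2q gives q* = 613 and p* = 158.
With the subsidy, sellers receive ps = pb + 72 for each unit, where pb is the price buyers pay.
On the curves, pb = 311.25 - 0.25q and ps = 35.4 + 0.2q; the wedge ps − pb = 72 gives 35.4 + 0.2q − (311.25 - 0.25q) = 72, so q' = 773.
Then pb = 311.25 − 0.25·773 = 118 and ps = 35.4 + 0.2·773 = 190.
Government outlay = subsidy × quantity = 72 × 773 = 55656.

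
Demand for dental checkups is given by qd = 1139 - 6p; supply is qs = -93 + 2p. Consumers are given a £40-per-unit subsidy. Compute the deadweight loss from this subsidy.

Pre-subsidy: 1139 - 6p = -93 + 2p gives p* = 154, q* = 215.
With the rebate, buyers effectively pay pb = ps − 40, where ps is the price sellers receive.
Demand in terms of ps becomes qd = 1139 − 6(ps − 40) = 1379 - 6ps. Setting this equal to supply: 1379 - 6ps = -93 + 2ps, so ps = 184.
Buyers pay pb = 184 − 40 = 144; q' = -93 + 2·184 = 275.
The subsidy expands output by 275 − 215 = 60 past the efficient level; on those units the gap between marginal cost and willingness to pay runs from 0 up to 40.
DWL = ½ × 40 × 60 = 1200.

Deadweight loss = £1200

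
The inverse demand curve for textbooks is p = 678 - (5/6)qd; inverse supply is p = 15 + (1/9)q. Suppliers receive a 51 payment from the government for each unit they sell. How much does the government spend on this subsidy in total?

Pre-subsidy: 678 - (5/6)q = 15 + (1/9)q gives q* = 702 and p* = 93.
With the subsidy, sellers receive ps = pb + 51 for each unit, where pb is the price buyers pay.
On the curves, pb = 678 - (5/6)q and ps = 15 + (1/9)q; the wedge ps − pb = 51 gives 15 + (1/9)q − (678 - (5/6)q) = 51, so q' = 756.
Then pb = 678 − (5/6)·756 = 48 and ps = 15 + (1/9)·756 = 99.
Government outlay = subsidy × quantity = 51 × 756 = 38556.

Government cost = 38556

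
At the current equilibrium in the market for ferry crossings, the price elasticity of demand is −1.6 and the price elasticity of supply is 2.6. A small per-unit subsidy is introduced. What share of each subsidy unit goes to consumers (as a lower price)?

Consumer share = 13/21

For a small subsidy around the equilibrium, the benefit split depends on the relative slopes, which at a point are proportional to the elasticities.
Buyer share = εs/(εs + |εd|) = 2.6/(2.6 + 1.6) = 13/21; seller share = |εd|/(εs + |εd|) = 8/21.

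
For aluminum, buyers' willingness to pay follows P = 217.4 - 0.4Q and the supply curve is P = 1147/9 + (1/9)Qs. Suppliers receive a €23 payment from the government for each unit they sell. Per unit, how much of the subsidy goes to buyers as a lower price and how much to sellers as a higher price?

Buyers gain €18 per unit; sellers gain €5 per unit

Pre-subsidy: 217.4 - 0.4Q = 1147/9 + (1/9)Q gives Q* = 176 and P* = 147.
With the subsidy, sellers receive Ps = Pb + 23 for each unit, where Pb is the price buyers pay.
On the curves, Pb = 217.4 - 0.4Q and Ps = 1147/9 + (1/9)Q; the wedge Ps − Pb = 23 gives 1147/9 + (1/9)Q − (217.4 - 0.4Q) = 23, so Q' = 221.
Then Pb = 217.4 − 0.4·221 = 129 and Ps = 1147/9 + (1/9)·221 = 152.
Buyers' price falls by P* − Pb = 147 − 129 = 18; sellers' price rises by Ps − P* = 152 − 147 = 5.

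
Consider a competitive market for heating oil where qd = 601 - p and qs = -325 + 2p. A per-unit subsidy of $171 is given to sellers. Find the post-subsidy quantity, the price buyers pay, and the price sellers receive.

Pre-subsidy: 601 - p = -325 + 2p gives p* = 926/3, q* = 877/3.
With the subsidy, sellers receive ps = pb + 171 for each unit, where pb is the price buyers pay.
Supply in terms of pb becomes qs = -325 + 2(pb + 171) = 17 + 2pb. Setting this equal to demand: 601 - pb = 17 + 2pb, so pb = 584/3.
Sellers receive ps = 584/3 + 171 = 1097/3; q' = 601 − 1·(584/3) = 1219/3.

q' = 1219/3; buyers pay 584/3; sellers receive 1097/3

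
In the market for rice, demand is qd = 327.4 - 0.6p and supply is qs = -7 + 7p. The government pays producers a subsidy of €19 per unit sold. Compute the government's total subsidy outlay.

Pre-subsidy: 327.4 - 0.6p = -7 + 7p gives p* = 44, q* = 301.
With the subsidy, sellers receive ps = pb + 19 for each unit, where pb is the price buyers pay.
Supply in terms of pb becomes qs = -7 + 7(pb + 19) = 126 + 7pb. Setting this equal to demand: 327.4 - 0.6pb = 126 + 7pb, so pb = 26.5.
Sellers receive ps = 26.5 + 19 = 45.5; q' = 327.4 − 0.6·26.5 = 311.5.
Government outlay = subsidy × quantity = 19 × 311.5 = 5918.5.

Government cost = €5918.5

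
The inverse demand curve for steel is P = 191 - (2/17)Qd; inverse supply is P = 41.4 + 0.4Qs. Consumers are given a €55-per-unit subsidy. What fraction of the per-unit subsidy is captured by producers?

Pre-subsidy: 191 - (2/17)Q = 41.4 + 0.4Q gives Q* = 289 and P* = 157.
With the rebate, buyers effectively pay Pb = Ps − 55, where Ps is the price sellers receive.
On the curves, Pb = 191 - (2/17)Q and Ps = 41.4 + 0.4Q; the wedge Ps − Pb = 55 gives 41.4 + 0.4Q − (191 - (2/17)Q) = 55, so Q' = 395.25.
Then Pb = 191 − (2/17)·395.25 = 144.5 and Ps = 41.4 + 0.4·395.25 = 199.5.
Buyers' price falls by P* − Pb = 157 − 144.5 = 12.5; sellers' price rises by Ps − P* = 199.5 − 157 = 42.5.
So producers capture 42.5/55 = 17/22 of each unit of subsidy.

Producer share = 17/22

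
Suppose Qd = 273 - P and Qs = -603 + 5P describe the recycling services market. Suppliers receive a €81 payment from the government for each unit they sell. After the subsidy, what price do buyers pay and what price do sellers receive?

Buyers pay €78.5; sellers receive €159.5

Pre-subsidy: 273 - P = -603 + 5P gives P* = 146, Q* = 127.
With the subsidy, sellers receive Ps = Pb + 81 for each unit, where Pb is the price buyers pay.
Supply in terms of Pb becomes Qs = -603 + 5(Pb + 81) = -198 + 5Pb. Setting this equal to demand: 273 - Pb = -198 + 5Pb, so Pb = 78.5.
Sellers receive Ps = 78.5 + 81 = 159.5; Q' = 273 − 1·78.5 = 194.5.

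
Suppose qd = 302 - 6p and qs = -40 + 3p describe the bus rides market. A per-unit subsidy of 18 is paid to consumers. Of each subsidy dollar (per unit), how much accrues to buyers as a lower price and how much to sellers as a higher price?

Pre-subsidy: 302 - 6p = -40 + 3p gives p* = 38, q* = 74.
With the rebate, buyers effectively pay pb = ps − 18, where ps is the price sellers receive.
Demand in terms of ps becomes qd = 302 − 6(ps − 18) = 410 - 6ps. Setting this equal to supply: 410 - 6ps = -40 + 3ps, so ps = 50.
Buyers pay pb = 50 − 18 = 32; q' = -40 + 3·50 = 110.
Buyers' price falls by p* − pb = 38 − 32 = 6; sellers' price rises by ps − p* = 50 − 38 = 12.

Buyers gain 6 per unit; sellers gain 12 per unit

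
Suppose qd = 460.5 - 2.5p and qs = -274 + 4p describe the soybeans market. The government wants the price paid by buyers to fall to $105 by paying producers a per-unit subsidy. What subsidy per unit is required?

At a buyer price of 105, quantity demanded is 460.5 − 2.5·105 = 198.
Sellers supply 198 only when they receive ps with -274 + 4·ps = 198, i.e. ps = 118.
s = ps − pb = 118 − 105 = 13.

Required subsidy s = $13 per unit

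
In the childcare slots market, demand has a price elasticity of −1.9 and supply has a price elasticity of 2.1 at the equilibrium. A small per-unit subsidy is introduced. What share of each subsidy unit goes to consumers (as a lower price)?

For a small subsidy around the equilibrium, the benefit split depends on the relative slopes, which at a point are proportional to the elasticities.
Buyer share = εs/(εs + |εd|) = 2.1/(2.1 + 1.9) = 0.525; seller share = |εd|/(εs + |εd|) = 0.475.

Consumer share = 0.525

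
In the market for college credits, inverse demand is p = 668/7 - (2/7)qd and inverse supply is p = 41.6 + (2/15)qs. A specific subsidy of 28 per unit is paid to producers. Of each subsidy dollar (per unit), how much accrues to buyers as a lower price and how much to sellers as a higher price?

Buyers gain 210/11 per unit; sellers gain 98/11 per unit

Pre-subsidy: 668/7 - (2/7)q = 41.6 + (2/15)q gives q* = 1413/11 and p* = 646/11.
With the subsidy, sellers receive ps = pb + 28 for each unit, where pb is the price buyers pay.
On the curves, pb = 668/7 - (2/7)q and ps = 41.6 + (2/15)q; the wedge ps − pb = 28 gives 41.6 + (2/15)q − (668/7 - (2/7)q) = 28, so q' = 2148/11.
Then pb = 668/7 − (2/7)·(2148/11) = 436/11 and ps = 41.6 + (2/15)·(2148/11) = 744/11.
Buyers' price falls by p* − pb = 646/11 − 436/11 = 210/11; sellers' price rises by ps − p* = 744/11 − 646/11 = 98/11.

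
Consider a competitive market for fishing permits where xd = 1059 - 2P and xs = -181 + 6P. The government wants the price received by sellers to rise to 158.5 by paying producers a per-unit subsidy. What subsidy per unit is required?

At a seller price of 158.5, quantity supplied is -181 + 6·158.5 = 770.
Buyers absorb 770 only when they pay Pb with 1059 − 2·Pb = 770, i.e. Pb = 144.5.
s = Ps − Pb = 158.5 − 144.5 = 14.

Required subsidy s = 14 per unit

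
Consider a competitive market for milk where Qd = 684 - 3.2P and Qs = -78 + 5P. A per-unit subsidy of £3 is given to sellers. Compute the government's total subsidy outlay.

Government cost = 48276/41

Pre-subsidy: 684 - 3.2P = -78 + 5P gives P* = 3810/41, Q* = 15852/41.
With the subsidy, sellers receive Ps = Pb + 3 for each unit, where Pb is the price buyers pay.
Supply in terms of Pb becomes Qs = -78 + 5(Pb + 3) = -63 + 5Pb. Setting this equal to demand: 684 - 3.2Pb = -63 + 5Pb, so Pb = 3735/41.
Sellers receive Ps = 3735/41 + 3 = 3858/41; Q' = 684 − 3.2·(3735/41) = 16092/41.
Government outlay = subsidy × quantity = 3 × 16092/41 = 48276/41.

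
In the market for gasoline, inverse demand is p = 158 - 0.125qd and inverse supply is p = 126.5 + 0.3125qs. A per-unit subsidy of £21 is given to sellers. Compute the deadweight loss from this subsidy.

Deadweight loss = £504

Pre-subsidy: 158 - 0.125q = 126.5 + 0.3125q gives q* = 72 and p* = 149.
With the subsidy, sellers receive ps = pb + 21 for each unit, where pb is the price buyers pay.
On the curves, pb = 158 - 0.125q and ps = 126.5 + 0.3125q; the wedge ps − pb = 21 gives 126.5 + 0.3125q − (158 - 0.125q) = 21, so q' = 120.
Then pb = 158 − 0.125·120 = 143 and ps = 126.5 + 0.3125·120 = 164.
The subsidy expands output by 120 − 72 = 48 past the efficient level; on those units the gap between marginal cost and willingness to pay runs from 0 up to 21.
DWL = ½ × 21 × 48 = 504.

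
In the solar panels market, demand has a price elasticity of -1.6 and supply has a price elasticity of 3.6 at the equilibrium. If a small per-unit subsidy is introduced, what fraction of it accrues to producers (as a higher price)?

For a small subsidy around the equilibrium, the benefit split depends on the relative slopes, which at a point are proportional to the elasticities.
Buyer share = εs/(εs + |εd|) = 3.6/(3.6 + 1.6) = 9/13; seller share = |εd|/(εs + |εd|) = 4/13.
So producers capture 4/13 of the subsidy.

Producer share = 4/13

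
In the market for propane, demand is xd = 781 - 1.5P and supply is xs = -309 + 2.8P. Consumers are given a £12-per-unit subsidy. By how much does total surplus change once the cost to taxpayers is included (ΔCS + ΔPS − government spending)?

Pre-subsidy: 781 - 1.5P = -309 + 2.8P gives P* = 10900/43, x* = 17233/43.
With the rebate, buyers effectively pay Pb = Ps − 12, where Ps is the price sellers receive.
Demand in terms of Ps becomes xd = 781 − 1.5(Ps − 12) = 799 - 1.5Ps. Setting this equal to supply: 799 - 1.5Ps = -309 + 2.8Ps, so Ps = 11080/43.
Buyers pay Pb = 11080/43 − 12 = 10564/43; x' = -309 + 2.8·(11080/43) = 17737/43.
ΔCS = ½(17233/43 + 17737/43)(10900/43 − 10564/43) = 5874960/1849; ΔPS = ½(17233/43 + 17737/43)(11080/43 − 10900/43) = 3147300/1849.
Government spending = 12 × 17737/43 = 212844/43.
Net change = 5874960/1849 + 3147300/1849 − 212844/43 = -3024/43. The loss equals the DWL triangle ½·12·504/43.

Net change in total surplus = -3024/43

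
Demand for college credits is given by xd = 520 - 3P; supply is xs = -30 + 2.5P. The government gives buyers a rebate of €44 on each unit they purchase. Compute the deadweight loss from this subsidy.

Deadweight loss = €1320

Pre-subsidy: 520 - 3P = -30 + 2.5P gives P* = 100, x* = 220.
With the rebate, buyers effectively pay Pb = Ps − 44, where Ps is the price sellers receive.
Demand in terms of Ps becomes xd = 520 − 3(Ps − 44) = 652 - 3Ps. Setting this equal to supply: 652 - 3Ps = -30 + 2.5Ps, so Ps = 124.
Buyers pay Pb = 124 − 44 = 80; x' = -30 + 2.5·124 = 280.
The subsidy expands output by 280 − 220 = 60 past the efficient level; on those units the gap between marginal cost and willingness to pay runs from 0 up to 44.
DWL = ½ × 44 × 60 = 1320.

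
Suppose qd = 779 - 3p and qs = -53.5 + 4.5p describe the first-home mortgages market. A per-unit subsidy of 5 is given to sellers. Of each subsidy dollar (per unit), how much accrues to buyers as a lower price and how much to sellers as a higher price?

Pre-subsidy: 779 - 3p = -53.5 + 4.5p gives p* = 111, q* = 446.
With the subsidy, sellers receive ps = pb + 5 for each unit, where pb is the price buyers pay.
Supply in terms of pb becomes qs = -53.5 + 4.5(pb + 5) = -31 + 4.5pb. Setting this equal to demand: 779 - 3pb = -31 + 4.5pb, so pb = 108.
Sellers receive ps = 108 + 5 = 113; q' = 779 − 3·108 = 455.
Buyers' price falls by p* − pb = 111 − 108 = 3; sellers' price rises by ps − p* = 113 − 111 = 2.

Buyers gain 3 per unit; sellers gain 2 per unit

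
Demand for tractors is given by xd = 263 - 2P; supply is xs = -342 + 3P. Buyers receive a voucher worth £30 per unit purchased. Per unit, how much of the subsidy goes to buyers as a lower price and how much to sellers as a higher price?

Pre-subsidy: 263 - 2P = -342 + 3P gives P* = 121, x* = 21.
With the rebate, buyers effectively pay Pb = Ps − 30, where Ps is the price sellers receive.
Demand in terms of Ps becomes xd = 263 − 2(Ps − 30) = 323 - 2Ps. Setting this equal to supply: 323 - 2Ps = -342 + 3Ps, so Ps = 133.
Buyers pay Pb = 133 − 30 = 103; x' = -342 + 3·133 = 57.
Buyers' price falls by P* − Pb = 121 − 103 = 18; sellers' price rises by Ps − P* = 133 − 121 = 12.

Buyers gain £18 per unit; sellers gain £12 per unit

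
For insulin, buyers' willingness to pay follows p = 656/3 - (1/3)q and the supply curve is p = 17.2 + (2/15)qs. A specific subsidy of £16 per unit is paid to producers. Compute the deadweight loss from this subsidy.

Pre-subsidy: 656/3 - (1/3)q = 17.2 + (2/15)q gives q* = 3022/7 and p* = 1570/21.
With the subsidy, sellers receive ps = pb + 16 for each unit, where pb is the price buyers pay.
On the curves, pb = 656/3 - (1/3)q and ps = 17.2 + (2/15)q; the wedge ps − pb = 16 gives 17.2 + (2/15)q − (656/3 - (1/3)q) = 16, so q' = 466.
Then pb = 656/3 − (1/3)·466 = 190/3 and ps = 17.2 + (2/15)·466 = 238/3.
The subsidy expands output by 466 − 3022/7 = 240/7 past the efficient level; on those units the gap between marginal cost and willingness to pay runs from 0 up to 16.
DWL = ½ × 16 × 240/7 = 1920/7.

Deadweight loss = 1920/7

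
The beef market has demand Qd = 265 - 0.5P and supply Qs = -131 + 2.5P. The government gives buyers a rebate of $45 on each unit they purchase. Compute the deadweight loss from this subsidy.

Pre-subsidy: 265 - 0.5P = -131 + 2.5P gives P* = 132, Q* = 199.
With the rebate, buyers effectively pay Pb = Ps − 45, where Ps is the price sellers receive.
Demand in terms of Ps becomes Qd = 265 − 0.5(Ps − 45) = 287.5 - 0.5Ps. Setting this equal to supply: 287.5 - 0.5Ps = -131 + 2.5Ps, so Ps = 139.5.
Buyers pay Pb = 139.5 − 45 = 94.5; Q' = -131 + 2.5·139.5 = 217.75.
The subsidy expands output by 217.75 − 199 = 18.75 past the efficient level; on those units the gap between marginal cost and willingness to pay runs from 0 up to 45.
DWL = ½ × 45 × 18.75 = 421.875.

Deadweight loss = $421.875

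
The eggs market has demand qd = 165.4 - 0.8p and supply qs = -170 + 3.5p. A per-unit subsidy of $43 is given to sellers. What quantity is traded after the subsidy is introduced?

q' = 131

Pre-subsidy: 165.4 - 0.8p = -170 + 3.5p gives p* = 78, q* = 103.
With the subsidy, sellers receive ps = pb + 43 for each unit, where pb is the price buyers pay.
Supply in terms of pb becomes qs = -170 + 3.5(pb + 43) = -19.5 + 3.5pb. Setting this equal to demand: 165.4 - 0.8pb = -19.5 + 3.5pb, so pb = 43.
Sellers receive ps = 43 + 43 = 86; q' = 165.4 − 0.8·43 = 131.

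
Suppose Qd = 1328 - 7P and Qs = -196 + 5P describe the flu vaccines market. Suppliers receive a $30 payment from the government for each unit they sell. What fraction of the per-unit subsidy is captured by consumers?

Consumer share = 5/12

Pre-subsidy: 1328 - 7P = -196 + 5P gives P* = 127, Q* = 439.
With the subsidy, sellers receive Ps = Pb + 30 for each unit, where Pb is the price buyers pay.
Supply in terms of Pb becomes Qs = -196 + 5(Pb + 30) = -46 + 5Pb. Setting this equal to demand: 1328 - 7Pb = -46 + 5Pb, so Pb = 114.5.
Sellers receive Ps = 114.5 + 30 = 144.5; Q' = 1328 − 7·114.5 = 526.5.
Buyers' price falls by P* − Pb = 127 − 114.5 = 12.5; sellers' price rises by Ps − P* = 144.5 − 127 = 17.5.
So consumers capture 12.5/30 = 5/12 of each unit of subsidy.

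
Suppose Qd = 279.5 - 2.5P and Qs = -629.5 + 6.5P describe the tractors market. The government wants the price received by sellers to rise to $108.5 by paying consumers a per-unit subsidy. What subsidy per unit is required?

At a seller price of 108.5, quantity supplied is -629.5 + 6.5·108.5 = 75.75.
Buyers absorb 75.75 only when they pay Pb with 279.5 − 2.5·Pb = 75.75, i.e. Pb = 81.5.
s = Ps − Pb = 108.5 − 81.5 = 27.

Required subsidy s = $27 per unit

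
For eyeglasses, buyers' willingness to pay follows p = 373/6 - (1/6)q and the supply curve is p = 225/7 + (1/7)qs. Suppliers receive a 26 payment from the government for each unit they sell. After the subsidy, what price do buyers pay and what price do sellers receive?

Pre-subsidy: 373/6 - (1/6)q = 225/7 + (1/7)q gives q* = 97 and p* = 46.
With the subsidy, sellers receive ps = pb + 26 for each unit, where pb is the price buyers pay.
On the curves, pb = 373/6 - (1/6)q and ps = 225/7 + (1/7)q; the wedge ps − pb = 26 gives 225/7 + (1/7)q − (373/6 - (1/6)q) = 26, so q' = 181.
Then pb = 373/6 − (1/6)·181 = 32 and ps = 225/7 + (1/7)·181 = 58.

Buyers pay 32; sellers receive 58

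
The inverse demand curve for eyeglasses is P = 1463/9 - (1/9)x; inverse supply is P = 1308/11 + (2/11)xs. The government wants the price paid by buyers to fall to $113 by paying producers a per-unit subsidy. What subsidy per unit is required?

Required subsidy s = $87 per unit

At a buyer price of 113, quantity demanded is 1463 − 9·113 = 446.
Sellers supply 446 only when they receive Ps = 1308/11 + (2/11)·446 = 200.
s = Ps − Pb = 200 − 113 = 87.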